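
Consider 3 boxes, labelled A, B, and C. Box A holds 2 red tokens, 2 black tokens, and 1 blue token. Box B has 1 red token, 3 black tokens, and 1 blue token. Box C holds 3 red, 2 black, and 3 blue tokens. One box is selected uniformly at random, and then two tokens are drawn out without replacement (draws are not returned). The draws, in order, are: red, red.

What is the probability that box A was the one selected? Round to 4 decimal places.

The likelihood of the observed sequence under each hypothesis: P(data | box A) = (2/5)(1/4) = 1/10; P(data | box B) = (1/5)(0/4) = 0; P(data | box C) = (3/8)(2/7) = 3/28.
Multiplying each by its prior: 1/3 · 1/10 = 1/30, 1/3 · 0 = 0, 1/3 · 3/28 = 1/28; these sum to 29/420.
By Bayes' rule, P(box A | data) = (1/30) / (29/420) = 14/29.

0.4828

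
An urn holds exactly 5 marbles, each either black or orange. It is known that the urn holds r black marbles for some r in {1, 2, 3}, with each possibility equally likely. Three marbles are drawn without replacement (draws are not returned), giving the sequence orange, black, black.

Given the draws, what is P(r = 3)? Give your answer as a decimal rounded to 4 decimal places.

Under each hypothesis, the probability of the observed sequence is: P(data | r = 1) = (4/5)(1/4)(0/3) = 0; P(data | r = 2) = (3/5)(2/4)(1/3) = 1/10; P(data | r = 3) = (2/5)(3/4)(2/3) = 1/5.
Multiplying each by its prior: 1/3 · 0 = 0, 1/3 · 1/10 = 1/30, 1/3 · 1/5 = 1/15; summing to 1/10.
Hence P(r = 3 | data) = (1/15) / (1/10) = 2/3.

0.6667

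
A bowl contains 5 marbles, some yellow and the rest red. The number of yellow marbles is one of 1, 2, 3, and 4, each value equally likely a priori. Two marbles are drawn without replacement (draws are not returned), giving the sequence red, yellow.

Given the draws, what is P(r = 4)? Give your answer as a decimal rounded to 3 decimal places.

0.200

Compute the likelihood of the observed sequence for each case: P(data | r = 1) = (4/5)(1/4) = 1/5; P(data | r = 2) = (3/5)(2/4) = 3/10; P(data | r = 3) = (2/5)(3/4) = 3/10; P(data | r = 4) = (1/5)(4/4) = 1/5.
Weighting by the prior gives 1/4 · 1/5 = 1/20, 1/4 · 3/10 = 3/40, 1/4 · 3/10 = 3/40, 1/4 · 1/5 = 1/20; with total 1/4.
Therefore the posterior P(r = 4 | data) = (1/20) / (1/4) = 1/5.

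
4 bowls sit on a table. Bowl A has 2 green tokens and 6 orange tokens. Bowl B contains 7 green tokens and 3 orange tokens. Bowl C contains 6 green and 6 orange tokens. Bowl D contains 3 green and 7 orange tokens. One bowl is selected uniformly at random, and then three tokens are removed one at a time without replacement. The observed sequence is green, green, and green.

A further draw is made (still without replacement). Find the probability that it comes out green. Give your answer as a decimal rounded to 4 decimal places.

0.5039

Compute the likelihood of the observed sequence for each case: P(data | bowl A) = (2/8)(1/7)(0/6) = 0; P(data | bowl B) = (7/10)(6/9)(5/8) = 7/24; P(data | bowl C) = (6/12)(5/11)(4/10) = 1/11; P(data | bowl D) = (3/10)(2/9)(1/8) = 1/120.
Multiplying each by its prior: 1/4 · 0 = 0, 1/4 · 7/24 = 7/96, 1/4 · 1/11 = 1/44, 1/4 · 1/120 = 1/480; these sum to 43/440.
The posterior is then P(bowl A | data) = 0, P(bowl B | data) = 385/516, P(bowl C | data) = 10/43, P(bowl D | data) = 11/516.
So P(green next | data) = Σ P(green next | H) P(H | data) = (4/7)(385/516) + (1/3)(10/43) + (0)(11/516) = 65/129.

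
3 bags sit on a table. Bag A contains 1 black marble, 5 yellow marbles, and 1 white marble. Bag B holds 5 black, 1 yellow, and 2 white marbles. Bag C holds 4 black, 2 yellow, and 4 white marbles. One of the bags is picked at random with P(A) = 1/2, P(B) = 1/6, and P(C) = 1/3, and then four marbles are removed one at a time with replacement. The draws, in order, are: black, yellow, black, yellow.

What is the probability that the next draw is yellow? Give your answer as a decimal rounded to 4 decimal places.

Under each hypothesis, the probability of the observed sequence is: P(data | bag A) = (1/7)(5/7)(1/7)(5/7) = 0.010412; P(data | bag B) = (5/8)(1/8)(5/8)(1/8) = 0.0061035; P(data | bag C) = (4/10)(2/10)(4/10)(2/10) = 0.0064.
The prior-weighted likelihoods are 1/2 · 0.010412 = 0.0052062, 1/6 · 0.0061035 = 0.0010173, 1/3 · 0.0064 = 0.0021333; summing to 0.0083568.
The posterior is then P(bag A | data) = 0.62299, P(bag B | data) = 0.12173, P(bag C | data) = 0.25528.
Averaging over the posterior, P(yellow next | data) = (5/7)(0.62299) + (1/8)(0.12173) + (1/5)(0.25528) = 0.51126.

0.5113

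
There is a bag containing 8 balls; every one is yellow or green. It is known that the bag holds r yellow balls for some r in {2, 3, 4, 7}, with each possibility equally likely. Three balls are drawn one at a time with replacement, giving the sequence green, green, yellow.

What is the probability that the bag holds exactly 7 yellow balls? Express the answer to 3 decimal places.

Compute the likelihood of the observed sequence for each case: P(data | r = 2) = (6/8)(6/8)(2/8) = 0.14062; P(data | r = 3) = (5/8)(5/8)(3/8) = 0.14648; P(data | r = 4) = (4/8)(4/8)(4/8) = 0.125; P(data | r = 7) = (1/8)(1/8)(7/8) = 0.013672.
The prior-weighted likelihoods are 1/4 · 0.14062 = 0.035156, 1/4 · 0.14648 = 0.036621, 1/4 · 0.125 = 0.03125, 1/4 · 0.013672 = 0.003418; summing to 0.10645.
Therefore the posterior P(r = 7 | data) = (0.003418) / (0.10645) = 0.03211.

0.032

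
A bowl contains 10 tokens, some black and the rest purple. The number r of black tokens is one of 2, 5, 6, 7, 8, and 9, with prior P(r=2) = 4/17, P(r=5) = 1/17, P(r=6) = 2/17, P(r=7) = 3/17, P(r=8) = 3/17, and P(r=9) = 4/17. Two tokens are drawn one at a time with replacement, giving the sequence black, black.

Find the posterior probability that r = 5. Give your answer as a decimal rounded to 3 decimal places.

0.032

Under each hypothesis, the probability of the observed sequence is: P(data | r = 2) = (2/10)(2/10) = 0.04; P(data | r = 5) = (5/10)(5/10) = 0.25; P(data | r = 6) = (6/10)(6/10) = 0.36; P(data | r = 7) = (7/10)(7/10) = 0.49; P(data | r = 8) = (8/10)(8/10) = 0.64; P(data | r = 9) = (9/10)(9/10) = 0.81.
The prior-weighted likelihoods are 4/17 · 0.04 = 0.0094118, 1/17 · 0.25 = 0.014706, 2/17 · 0.36 = 0.042353, 3/17 · 0.49 = 0.086471, 3/17 · 0.64 = 0.11294, 4/17 · 0.81 = 0.19059; summing to 0.45647.
Therefore the posterior P(r = 5 | data) = (0.014706) / (0.45647) = 0.032216.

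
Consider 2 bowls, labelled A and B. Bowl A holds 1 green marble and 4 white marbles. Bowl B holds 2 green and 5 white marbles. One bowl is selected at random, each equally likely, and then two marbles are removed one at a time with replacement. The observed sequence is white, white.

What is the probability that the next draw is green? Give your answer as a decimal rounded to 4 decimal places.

The likelihood of the observed sequence under each hypothesis: P(data | bowl A) = (4/5)(4/5) = 0.64; P(data | bowl B) = (5/7)(5/7) = 0.5102.
Multiplying each by its prior: 1/2 · 0.64 = 0.32, 1/2 · 0.5102 = 0.2551; summing to 0.5751.
Dividing through by the total gives posterior P(bowl A | data) = 0.55642, P(bowl B | data) = 0.44358.
The predictive probability is P(green next | data) = (1/5)(0.55642) + (2/7)(0.44358) = 0.23802.

0.2380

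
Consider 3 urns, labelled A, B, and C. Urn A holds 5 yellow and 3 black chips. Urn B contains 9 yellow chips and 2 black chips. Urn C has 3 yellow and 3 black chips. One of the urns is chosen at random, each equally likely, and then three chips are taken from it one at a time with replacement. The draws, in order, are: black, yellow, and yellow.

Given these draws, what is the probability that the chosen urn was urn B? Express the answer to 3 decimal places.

Compute the likelihood of the observed sequence for each case: P(data | urn A) = (3/8)(5/8)(5/8) = 0.14648; P(data | urn B) = (2/11)(9/11)(9/11) = 0.12171; P(data | urn C) = (3/6)(3/6)(3/6) = 0.125.
The prior-weighted likelihoods are 1/3 · 0.14648 = 0.048828, 1/3 · 0.12171 = 0.040571, 1/3 · 0.125 = 0.041667; with total 0.13107.
By Bayes' rule, P(urn B | data) = (0.040571) / (0.13107) = 0.30955.

0.310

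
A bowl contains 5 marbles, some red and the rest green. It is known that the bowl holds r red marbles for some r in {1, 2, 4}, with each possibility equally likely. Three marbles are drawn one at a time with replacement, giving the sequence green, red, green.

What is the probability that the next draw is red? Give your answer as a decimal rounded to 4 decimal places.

Compute the likelihood of the observed sequence for each case: P(data | r = 1) = (4/5)(1/5)(4/5) = 16/125; P(data | r = 2) = (3/5)(2/5)(3/5) = 18/125; P(data | r = 4) = (1/5)(4/5)(1/5) = 4/125.
Weighting by the prior gives 1/3 · 16/125 = 16/375, 1/3 · 18/125 = 6/125, 1/3 · 4/125 = 4/375; these sum to 38/375.
Normalising, the posterior is P(r = 1 | data) = 8/19, P(r = 2 | data) = 9/19, P(r = 4 | data) = 2/19.
So P(red next | data) = Σ P(red next | H) P(H | data) = (1/5)(8/19) + (2/5)(9/19) + (4/5)(2/19) = 34/95.

0.3579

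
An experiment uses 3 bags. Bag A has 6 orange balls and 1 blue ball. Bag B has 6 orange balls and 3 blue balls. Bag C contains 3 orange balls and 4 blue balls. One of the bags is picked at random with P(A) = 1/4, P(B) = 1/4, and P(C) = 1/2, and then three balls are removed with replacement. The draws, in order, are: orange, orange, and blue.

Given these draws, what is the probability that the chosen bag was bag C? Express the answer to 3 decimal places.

Under each hypothesis, the probability of the observed sequence is: P(data | bag A) = (6/7)(6/7)(1/7) = 0.10496; P(data | bag B) = (6/9)(6/9)(3/9) = 0.14815; P(data | bag C) = (3/7)(3/7)(4/7) = 0.10496.
Weighting by the prior gives 1/4 · 0.10496 = 0.026239, 1/4 · 0.14815 = 0.037037, 1/2 · 0.10496 = 0.052478; these sum to 0.11575.
So P(bag C | data) = (0.052478) / (0.11575) = 0.45336.

0.453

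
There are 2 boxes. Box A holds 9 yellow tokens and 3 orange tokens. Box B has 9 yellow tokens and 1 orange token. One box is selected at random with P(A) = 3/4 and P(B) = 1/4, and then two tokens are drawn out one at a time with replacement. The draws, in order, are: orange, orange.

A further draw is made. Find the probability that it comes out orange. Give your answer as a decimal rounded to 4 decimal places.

Under each hypothesis, the probability of the observed sequence is: P(data | box A) = (3/12)(3/12) = 0.0625; P(data | box B) = (1/10)(1/10) = 0.01.
Weighting by the prior gives 3/4 · 0.0625 = 0.046875, 1/4 · 0.01 = 0.0025; these sum to 0.049375.
Dividing through by the total gives posterior P(box A | data) = 0.94937, P(box B | data) = 0.050633.
Averaging over the posterior, P(orange next | data) = (1/4)(0.94937) + (1/10)(0.050633) = 0.24241.

0.2424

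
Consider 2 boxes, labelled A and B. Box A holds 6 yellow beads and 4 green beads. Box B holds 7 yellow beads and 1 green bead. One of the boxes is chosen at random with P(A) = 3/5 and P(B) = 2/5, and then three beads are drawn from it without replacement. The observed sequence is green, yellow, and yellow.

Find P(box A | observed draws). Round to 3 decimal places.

0.667

For each hypothesis, P(data | H) works out to: P(data | box A) = (4/10)(6/9)(5/8) = 1/6; P(data | box B) = (1/8)(7/7)(6/6) = 1/8.
Multiplying each by its prior: 3/5 · 1/6 = 1/10, 2/5 · 1/8 = 1/20; summing to 3/20.
Therefore the posterior P(box A | data) = (1/10) / (3/20) = 2/3.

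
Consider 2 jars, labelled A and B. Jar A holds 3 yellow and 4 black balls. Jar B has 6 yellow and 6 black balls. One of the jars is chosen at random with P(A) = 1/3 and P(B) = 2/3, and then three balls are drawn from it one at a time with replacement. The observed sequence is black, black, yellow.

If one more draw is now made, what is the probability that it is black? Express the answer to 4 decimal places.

0.5256

For each hypothesis, P(data | H) works out to: P(data | jar A) = (4/7)(4/7)(3/7) = 0.13994; P(data | jar B) = (6/12)(6/12)(6/12) = 0.125.
Multiplying each by its prior: 1/3 · 0.13994 = 0.046647, 2/3 · 0.125 = 0.083333; these sum to 0.12998.
Dividing through by the total gives posterior P(jar A | data) = 0.35888, P(jar B | data) = 0.64112.
The predictive probability is P(black next | data) = (4/7)(0.35888) + (1/2)(0.64112) = 0.52563.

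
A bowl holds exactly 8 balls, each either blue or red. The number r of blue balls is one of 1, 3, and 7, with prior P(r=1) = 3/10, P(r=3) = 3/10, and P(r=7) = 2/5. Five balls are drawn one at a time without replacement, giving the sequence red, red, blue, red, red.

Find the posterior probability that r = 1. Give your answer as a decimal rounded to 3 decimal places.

For each hypothesis, P(data | H) works out to: P(data | r = 1) = (7/8)(6/7)(1/6)(5/5)(4/4) = 1/8; P(data | r = 3) = (5/8)(4/7)(3/6)(3/5)(2/4) = 3/56; P(data | r = 7) = (1/8)(0/7) = 0.
The prior-weighted likelihoods are 3/10 · 1/8 = 3/80, 3/10 · 3/56 = 9/560, 2/5 · 0 = 0; these sum to 3/56.
So P(r = 1 | data) = (3/80) / (3/56) = 7/10.

0.700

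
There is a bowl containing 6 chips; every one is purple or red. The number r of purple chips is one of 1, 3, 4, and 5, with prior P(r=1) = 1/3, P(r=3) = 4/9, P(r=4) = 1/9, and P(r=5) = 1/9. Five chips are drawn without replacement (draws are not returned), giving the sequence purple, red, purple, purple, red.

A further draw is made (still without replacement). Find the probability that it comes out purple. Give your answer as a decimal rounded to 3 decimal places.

For each hypothesis, P(data | H) works out to: P(data | r = 1) = (1/6)(5/5)(0/4) = 0; P(data | r = 3) = (3/6)(3/5)(2/4)(1/3)(2/2) = 1/20; P(data | r = 4) = (4/6)(2/5)(3/4)(2/3)(1/2) = 1/15; P(data | r = 5) = (5/6)(1/5)(4/4)(3/3)(0/2) = 0.
Multiplying each by its prior: 1/3 · 0 = 0, 4/9 · 1/20 = 1/45, 1/9 · 1/15 = 1/135, 1/9 · 0 = 0; summing to 4/135.
Normalising, the posterior is P(r = 1 | data) = 0, P(r = 3 | data) = 3/4, P(r = 4 | data) = 1/4, P(r = 5 | data) = 0.
So P(purple next | data) = Σ P(purple next | H) P(H | data) = (0)(3/4) + (1)(1/4) = 1/4.

0.250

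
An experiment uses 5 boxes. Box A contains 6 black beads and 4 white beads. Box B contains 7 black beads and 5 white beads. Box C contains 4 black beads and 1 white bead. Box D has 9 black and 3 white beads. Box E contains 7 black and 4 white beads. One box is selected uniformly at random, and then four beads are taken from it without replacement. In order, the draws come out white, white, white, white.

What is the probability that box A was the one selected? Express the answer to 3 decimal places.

0.266

Under each hypothesis, the probability of the observed sequence is: P(data | box A) = (4/10)(3/9)(2/8)(1/7) = 0.0047619; P(data | box B) = (5/12)(4/11)(3/10)(2/9) = 0.010101; P(data | box C) = (1/5)(0/4) = 0; P(data | box D) = (3/12)(2/11)(1/10)(0/9) = 0; P(data | box E) = (4/11)(3/10)(2/9)(1/8) = 0.0030303.
Weighting by the prior gives 1/5 · 0.0047619 = 0.00095238, 1/5 · 0.010101 = 0.0020202, 1/5 · 0 = 0, 1/5 · 0 = 0, 1/5 · 0.0030303 = 0.00060606; with total 0.0035786.
By Bayes' rule, P(box A | data) = (0.00095238) / (0.0035786) = 0.26613.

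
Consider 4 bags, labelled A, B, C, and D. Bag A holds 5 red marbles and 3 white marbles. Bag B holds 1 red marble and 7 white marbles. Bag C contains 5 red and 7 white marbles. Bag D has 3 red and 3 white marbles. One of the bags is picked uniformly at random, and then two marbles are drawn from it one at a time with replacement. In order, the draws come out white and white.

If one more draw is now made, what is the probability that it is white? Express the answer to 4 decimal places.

For each hypothesis, P(data | H) works out to: P(data | bag A) = (3/8)(3/8) = 0.14062; P(data | bag B) = (7/8)(7/8) = 0.76562; P(data | bag C) = (7/12)(7/12) = 0.34028; P(data | bag D) = (3/6)(3/6) = 0.25.
Weighting by the prior gives 1/4 · 0.14062 = 0.035156, 1/4 · 0.76562 = 0.19141, 1/4 · 0.34028 = 0.085069, 1/4 · 0.25 = 0.0625; summing to 0.37413.
Dividing through by the total gives posterior P(bag A | data) = 0.093968, P(bag B | data) = 0.5116, P(bag C | data) = 0.22738, P(bag D | data) = 0.16705.
So P(white next | data) = Σ P(white next | H) P(H | data) = (3/8)(0.093968) + (7/8)(0.5116) + (7/12)(0.22738) + (1/2)(0.16705) = 0.69905.

0.6991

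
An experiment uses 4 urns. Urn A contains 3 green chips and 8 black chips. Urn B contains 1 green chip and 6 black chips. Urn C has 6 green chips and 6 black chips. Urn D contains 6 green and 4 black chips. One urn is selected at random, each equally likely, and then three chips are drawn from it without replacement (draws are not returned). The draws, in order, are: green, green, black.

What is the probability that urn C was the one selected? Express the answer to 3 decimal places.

For each hypothesis, P(data | H) works out to: P(data | urn A) = (3/11)(2/10)(8/9) = 8/165; P(data | urn B) = (1/7)(0/6) = 0; P(data | urn C) = (6/12)(5/11)(6/10) = 3/22; P(data | urn D) = (6/10)(5/9)(4/8) = 1/6.
Multiplying each by its prior: 1/4 · 8/165 = 2/165, 1/4 · 0 = 0, 1/4 · 3/22 = 3/88, 1/4 · 1/6 = 1/24; summing to 29/330.
So P(urn C | data) = (3/88) / (29/330) = 45/116.

0.388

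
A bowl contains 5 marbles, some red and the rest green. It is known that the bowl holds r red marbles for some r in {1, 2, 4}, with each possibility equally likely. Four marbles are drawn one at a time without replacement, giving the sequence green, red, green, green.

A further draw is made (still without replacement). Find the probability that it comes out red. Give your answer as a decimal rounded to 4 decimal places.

Compute the likelihood of the observed sequence for each case: P(data | r = 1) = (4/5)(1/4)(3/3)(2/2) = 1/5; P(data | r = 2) = (3/5)(2/4)(2/3)(1/2) = 1/10; P(data | r = 4) = (1/5)(4/4)(0/3) = 0.
Multiplying each by its prior: 1/3 · 1/5 = 1/15, 1/3 · 1/10 = 1/30, 1/3 · 0 = 0; these sum to 1/10.
Dividing through by the total gives posterior P(r = 1 | data) = 2/3, P(r = 2 | data) = 1/3, P(r = 4 | data) = 0.
Averaging over the posterior, P(red next | data) = (0)(2/3) + (1)(1/3) = 1/3.

0.3333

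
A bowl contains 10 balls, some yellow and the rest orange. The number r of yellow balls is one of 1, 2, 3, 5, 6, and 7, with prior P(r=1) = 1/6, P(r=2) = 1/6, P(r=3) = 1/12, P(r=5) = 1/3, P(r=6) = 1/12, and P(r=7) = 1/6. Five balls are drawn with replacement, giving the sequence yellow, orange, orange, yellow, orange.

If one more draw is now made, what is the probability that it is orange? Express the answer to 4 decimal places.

The likelihood of the observed sequence under each hypothesis: P(data | r = 1) = (1/10)(9/10)(9/10)(1/10)(9/10) = 0.00729; P(data | r = 2) = (2/10)(8/10)(8/10)(2/10)(8/10) = 0.02048; P(data | r = 3) = (3/10)(7/10)(7/10)(3/10)(7/10) = 0.03087; P(data | r = 5) = (5/10)(5/10)(5/10)(5/10)(5/10) = 0.03125; P(data | r = 6) = (6/10)(4/10)(4/10)(6/10)(4/10) = 0.02304; P(data | r = 7) = (7/10)(3/10)(3/10)(7/10)(3/10) = 0.01323.
Multiplying each by its prior: 1/6 · 0.00729 = 0.001215, 1/6 · 0.02048 = 0.0034133, 1/12 · 0.03087 = 0.0025725, 1/3 · 0.03125 = 0.010417, 1/12 · 0.02304 = 0.00192, 1/6 · 0.01323 = 0.002205; with total 0.021743.
The posterior is then P(r = 1 | data) = 0.055881, P(r = 2 | data) = 0.15699, P(r = 3 | data) = 0.11832, P(r = 5 | data) = 0.47909, P(r = 6 | data) = 0.088306, P(r = 7 | data) = 0.10141.
So P(orange next | data) = Σ P(orange next | H) P(H | data) = (9/10)(0.055881) + (4/5)(0.15699) + (7/10)(0.11832) + (1/2)(0.47909) + (2/5)(0.088306) + (3/10)(0.10141) = 0.564.

0.5640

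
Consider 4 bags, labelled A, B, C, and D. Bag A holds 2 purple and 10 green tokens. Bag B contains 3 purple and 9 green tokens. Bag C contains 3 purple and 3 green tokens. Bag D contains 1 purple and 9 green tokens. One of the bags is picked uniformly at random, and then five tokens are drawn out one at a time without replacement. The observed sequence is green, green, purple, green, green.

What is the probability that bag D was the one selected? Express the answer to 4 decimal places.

0.3317

Compute the likelihood of the observed sequence for each case: P(data | bag A) = (10/12)(9/11)(2/10)(8/9)(7/8) = 0.10606; P(data | bag B) = (9/12)(8/11)(3/10)(7/9)(6/8) = 0.095455; P(data | bag C) = (3/6)(2/5)(3/4)(1/3)(0/2) = 0; P(data | bag D) = (9/10)(8/9)(1/8)(7/7)(6/6) = 0.1.
Multiplying each by its prior: 1/4 · 0.10606 = 0.026515, 1/4 · 0.095455 = 0.023864, 1/4 · 0 = 0, 1/4 · 0.1 = 0.025; summing to 0.075379.
Therefore the posterior P(bag D | data) = (0.025) / (0.075379) = 0.33166.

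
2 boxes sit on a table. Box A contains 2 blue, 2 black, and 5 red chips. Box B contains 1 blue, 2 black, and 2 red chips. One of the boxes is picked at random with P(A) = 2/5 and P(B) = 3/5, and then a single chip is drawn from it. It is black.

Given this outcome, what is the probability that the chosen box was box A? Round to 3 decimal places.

0.270

For each hypothesis, P(data | H) works out to: P(data | box A) = (2/9) = 2/9; P(data | box B) = (2/5) = 2/5.
Weighting by the prior gives 2/5 · 2/9 = 4/45, 3/5 · 2/5 = 6/25; with total 74/225.
Therefore the posterior P(box A | data) = (4/45) / (74/225) = 10/37.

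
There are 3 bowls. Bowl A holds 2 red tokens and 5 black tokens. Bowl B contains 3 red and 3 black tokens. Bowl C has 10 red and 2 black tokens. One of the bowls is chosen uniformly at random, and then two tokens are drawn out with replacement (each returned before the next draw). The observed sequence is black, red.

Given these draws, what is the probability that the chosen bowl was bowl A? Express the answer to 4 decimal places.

0.3442

Under each hypothesis, the probability of the observed sequence is: P(data | bowl A) = (5/7)(2/7) = 0.20408; P(data | bowl B) = (3/6)(3/6) = 0.25; P(data | bowl C) = (2/12)(10/12) = 0.13889.
Multiplying each by its prior: 1/3 · 0.20408 = 0.068027, 1/3 · 0.25 = 0.083333, 1/3 · 0.13889 = 0.046296; with total 0.19766.
Hence P(bowl A | data) = (0.068027) / (0.19766) = 0.34417.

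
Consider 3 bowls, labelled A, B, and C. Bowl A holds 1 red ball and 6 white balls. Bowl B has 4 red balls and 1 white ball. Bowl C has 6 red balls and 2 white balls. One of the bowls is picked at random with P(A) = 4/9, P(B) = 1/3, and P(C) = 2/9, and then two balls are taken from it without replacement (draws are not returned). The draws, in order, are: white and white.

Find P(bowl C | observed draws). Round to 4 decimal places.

For each hypothesis, P(data | H) works out to: P(data | bowl A) = (6/7)(5/6) = 5/7; P(data | bowl B) = (1/5)(0/4) = 0; P(data | bowl C) = (2/8)(1/7) = 1/28.
The prior-weighted likelihoods are 4/9 · 5/7 = 20/63, 1/3 · 0 = 0, 2/9 · 1/28 = 1/126; with total 41/126.
Therefore the posterior P(bowl C | data) = (1/126) / (41/126) = 1/41.

0.0244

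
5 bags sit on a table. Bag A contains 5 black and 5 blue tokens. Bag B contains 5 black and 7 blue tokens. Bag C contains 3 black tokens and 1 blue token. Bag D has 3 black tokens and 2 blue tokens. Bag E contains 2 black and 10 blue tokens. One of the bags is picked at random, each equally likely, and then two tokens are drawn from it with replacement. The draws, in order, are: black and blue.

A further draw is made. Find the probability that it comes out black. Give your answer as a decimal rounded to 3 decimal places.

0.504

Under each hypothesis, the probability of the observed sequence is: P(data | bag A) = (5/10)(5/10) = 0.25; P(data | bag B) = (5/12)(7/12) = 0.24306; P(data | bag C) = (3/4)(1/4) = 0.1875; P(data | bag D) = (3/5)(2/5) = 0.24; P(data | bag E) = (2/12)(10/12) = 0.13889.
Weighting by the prior gives 1/5 · 0.25 = 0.05, 1/5 · 0.24306 = 0.048611, 1/5 · 0.1875 = 0.0375, 1/5 · 0.24 = 0.048, 1/5 · 0.13889 = 0.027778; these sum to 0.21189.
Normalising, the posterior is P(bag A | data) = 0.23597, P(bag B | data) = 0.22942, P(bag C | data) = 0.17698, P(bag D | data) = 0.22653, P(bag E | data) = 0.1311.
So P(black next | data) = Σ P(black next | H) P(H | data) = (1/2)(0.23597) + (5/12)(0.22942) + (3/4)(0.17698) + (3/5)(0.22653) + (1/6)(0.1311) = 0.50408.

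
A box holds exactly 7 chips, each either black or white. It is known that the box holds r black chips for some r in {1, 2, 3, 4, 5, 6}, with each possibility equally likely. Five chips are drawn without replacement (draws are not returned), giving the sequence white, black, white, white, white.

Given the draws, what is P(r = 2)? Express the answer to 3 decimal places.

0.357

Under each hypothesis, the probability of the observed sequence is: P(data | r = 1) = (6/7)(1/6)(5/5)(4/4)(3/3) = 1/7; P(data | r = 2) = (5/7)(2/6)(4/5)(3/4)(2/3) = 2/21; P(data | r = 3) = (4/7)(3/6)(3/5)(2/4)(1/3) = 1/35; P(data | r = 4) = (3/7)(4/6)(2/5)(1/4)(0/3) = 0; P(data | r = 5) = (2/7)(5/6)(1/5)(0/4) = 0; P(data | r = 6) = (1/7)(6/6)(0/5) = 0.
Multiplying each by its prior: 1/6 · 1/7 = 1/42, 1/6 · 2/21 = 1/63, 1/6 · 1/35 = 1/210, 1/6 · 0 = 0, 1/6 · 0 = 0, 1/6 · 0 = 0; with total 2/45.
So P(r = 2 | data) = (1/63) / (2/45) = 5/14.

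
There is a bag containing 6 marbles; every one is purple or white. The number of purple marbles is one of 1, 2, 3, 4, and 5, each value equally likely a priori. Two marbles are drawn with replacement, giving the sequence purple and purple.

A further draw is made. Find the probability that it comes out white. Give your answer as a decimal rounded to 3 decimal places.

Compute the likelihood of the observed sequence for each case: P(data | r = 1) = (1/6)(1/6) = 1/36; P(data | r = 2) = (2/6)(2/6) = 1/9; P(data | r = 3) = (3/6)(3/6) = 1/4; P(data | r = 4) = (4/6)(4/6) = 4/9; P(data | r = 5) = (5/6)(5/6) = 25/36.
Multiplying each by its prior: 1/5 · 1/36 = 1/180, 1/5 · 1/9 = 1/45, 1/5 · 1/4 = 1/20, 1/5 · 4/9 = 4/45, 1/5 · 25/36 = 5/36; with total 11/36.
The posterior is then P(r = 1 | data) = 1/55, P(r = 2 | data) = 4/55, P(r = 3 | data) = 9/55, P(r = 4 | data) = 16/55, P(r = 5 | data) = 5/11.
The predictive probability is P(white next | data) = (5/6)(1/55) + (2/3)(4/55) + (1/2)(9/55) + (1/3)(16/55) + (1/6)(5/11) = 7/22.

0.318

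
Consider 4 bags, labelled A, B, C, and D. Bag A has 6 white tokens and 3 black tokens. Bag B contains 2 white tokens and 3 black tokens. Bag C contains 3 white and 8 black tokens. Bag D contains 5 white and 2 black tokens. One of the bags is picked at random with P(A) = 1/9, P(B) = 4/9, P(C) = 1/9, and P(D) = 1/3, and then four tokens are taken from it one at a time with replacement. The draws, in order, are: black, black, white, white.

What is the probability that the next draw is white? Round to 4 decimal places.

0.5068

Under each hypothesis, the probability of the observed sequence is: P(data | bag A) = (3/9)(3/9)(6/9)(6/9) = 0.049383; P(data | bag B) = (3/5)(3/5)(2/5)(2/5) = 0.0576; P(data | bag C) = (8/11)(8/11)(3/11)(3/11) = 0.039342; P(data | bag D) = (2/7)(2/7)(5/7)(5/7) = 0.041649.
The prior-weighted likelihoods are 1/9 · 0.049383 = 0.005487, 4/9 · 0.0576 = 0.0256, 1/9 · 0.039342 = 0.0043713, 1/3 · 0.041649 = 0.013883; with total 0.049341.
Dividing through by the total gives posterior P(bag A | data) = 0.1112, P(bag B | data) = 0.51883, P(bag C | data) = 0.088593, P(bag D | data) = 0.28137.
The predictive probability is P(white next | data) = (2/3)(0.1112) + (2/5)(0.51883) + (3/11)(0.088593) + (5/7)(0.28137) = 0.50681.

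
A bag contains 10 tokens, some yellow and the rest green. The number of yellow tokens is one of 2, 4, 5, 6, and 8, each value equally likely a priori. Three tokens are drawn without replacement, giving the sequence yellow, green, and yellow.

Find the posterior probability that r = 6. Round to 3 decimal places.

0.286

The likelihood of the observed sequence under each hypothesis: P(data | r = 2) = (2/10)(8/9)(1/8) = 1/45; P(data | r = 4) = (4/10)(6/9)(3/8) = 1/10; P(data | r = 5) = (5/10)(5/9)(4/8) = 5/36; P(data | r = 6) = (6/10)(4/9)(5/8) = 1/6; P(data | r = 8) = (8/10)(2/9)(7/8) = 7/45.
Multiplying each by its prior: 1/5 · 1/45 = 1/225, 1/5 · 1/10 = 1/50, 1/5 · 5/36 = 1/36, 1/5 · 1/6 = 1/30, 1/5 · 7/45 = 7/225; with total 7/60.
By Bayes' rule, P(r = 6 | data) = (1/30) / (7/60) = 2/7.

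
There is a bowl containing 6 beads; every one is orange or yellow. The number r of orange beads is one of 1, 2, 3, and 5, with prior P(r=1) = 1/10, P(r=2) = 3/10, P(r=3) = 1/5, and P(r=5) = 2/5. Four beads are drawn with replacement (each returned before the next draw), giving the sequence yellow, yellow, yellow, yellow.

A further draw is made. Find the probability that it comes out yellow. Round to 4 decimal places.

0.7149

The likelihood of the observed sequence under each hypothesis: P(data | r = 1) = (5/6)(5/6)(5/6)(5/6) = 0.48225; P(data | r = 2) = (4/6)(4/6)(4/6)(4/6) = 0.19753; P(data | r = 3) = (3/6)(3/6)(3/6)(3/6) = 0.0625; P(data | r = 5) = (1/6)(1/6)(1/6)(1/6) = 0.0007716.
Multiplying each by its prior: 1/10 · 0.48225 = 0.048225, 3/10 · 0.19753 = 0.059259, 1/5 · 0.0625 = 0.0125, 2/5 · 0.0007716 = 0.00030864; with total 0.12029.
The posterior is then P(r = 1 | data) = 0.4009, P(r = 2 | data) = 0.49262, P(r = 3 | data) = 0.10391, P(r = 5 | data) = 0.0025657.
The predictive probability is P(yellow next | data) = (5/6)(0.4009) + (2/3)(0.49262) + (1/2)(0.10391) + (1/6)(0.0025657) = 0.71488.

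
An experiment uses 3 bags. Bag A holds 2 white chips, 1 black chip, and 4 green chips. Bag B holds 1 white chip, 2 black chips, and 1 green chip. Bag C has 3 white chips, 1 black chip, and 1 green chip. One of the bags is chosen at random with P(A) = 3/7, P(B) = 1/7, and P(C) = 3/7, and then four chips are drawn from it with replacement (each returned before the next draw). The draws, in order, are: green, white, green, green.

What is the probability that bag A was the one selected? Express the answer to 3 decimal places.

For each hypothesis, P(data | H) works out to: P(data | bag A) = (4/7)(2/7)(4/7)(4/7) = 0.053311; P(data | bag B) = (1/4)(1/4)(1/4)(1/4) = 0.0039062; P(data | bag C) = (1/5)(3/5)(1/5)(1/5) = 0.0048.
The prior-weighted likelihoods are 3/7 · 0.053311 = 0.022848, 1/7 · 0.0039062 = 0.00055804, 3/7 · 0.0048 = 0.0020571; with total 0.025463.
Therefore the posterior P(bag A | data) = (0.022848) / (0.025463) = 0.89729.

0.897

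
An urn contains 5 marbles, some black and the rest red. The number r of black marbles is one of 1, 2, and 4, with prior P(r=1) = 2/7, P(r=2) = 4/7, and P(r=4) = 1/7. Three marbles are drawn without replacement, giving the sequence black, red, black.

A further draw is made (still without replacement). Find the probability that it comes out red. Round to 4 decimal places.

0.6667

Under each hypothesis, the probability of the observed sequence is: P(data | r = 1) = (1/5)(4/4)(0/3) = 0; P(data | r = 2) = (2/5)(3/4)(1/3) = 1/10; P(data | r = 4) = (4/5)(1/4)(3/3) = 1/5.
Multiplying each by its prior: 2/7 · 0 = 0, 4/7 · 1/10 = 2/35, 1/7 · 1/5 = 1/35; with total 3/35.
The posterior is then P(r = 1 | data) = 0, P(r = 2 | data) = 2/3, P(r = 4 | data) = 1/3.
Averaging over the posterior, P(red next | data) = (1)(2/3) + (0)(1/3) = 2/3.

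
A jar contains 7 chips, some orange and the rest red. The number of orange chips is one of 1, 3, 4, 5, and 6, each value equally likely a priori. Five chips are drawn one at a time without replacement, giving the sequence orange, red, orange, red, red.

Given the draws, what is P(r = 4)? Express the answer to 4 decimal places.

0.3333

The likelihood of the observed sequence under each hypothesis: P(data | r = 1) = (1/7)(6/6)(0/5) = 0; P(data | r = 3) = (3/7)(4/6)(2/5)(3/4)(2/3) = 2/35; P(data | r = 4) = (4/7)(3/6)(3/5)(2/4)(1/3) = 1/35; P(data | r = 5) = (5/7)(2/6)(4/5)(1/4)(0/3) = 0; P(data | r = 6) = (6/7)(1/6)(5/5)(0/4) = 0.
The prior-weighted likelihoods are 1/5 · 0 = 0, 1/5 · 2/35 = 2/175, 1/5 · 1/35 = 1/175, 1/5 · 0 = 0, 1/5 · 0 = 0; with total 3/175.
Hence P(r = 4 | data) = (1/175) / (3/175) = 1/3.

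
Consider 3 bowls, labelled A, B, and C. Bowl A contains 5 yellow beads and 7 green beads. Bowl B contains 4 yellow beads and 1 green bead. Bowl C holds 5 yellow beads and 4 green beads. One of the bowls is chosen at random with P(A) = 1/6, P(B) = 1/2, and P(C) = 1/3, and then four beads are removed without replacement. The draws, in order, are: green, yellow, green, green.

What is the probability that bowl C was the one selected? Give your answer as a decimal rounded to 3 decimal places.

The likelihood of the observed sequence under each hypothesis: P(data | bowl A) = (7/12)(5/11)(6/10)(5/9) = 0.088384; P(data | bowl B) = (1/5)(4/4)(0/3) = 0; P(data | bowl C) = (4/9)(5/8)(3/7)(2/6) = 0.039683.
The prior-weighted likelihoods are 1/6 · 0.088384 = 0.014731, 1/2 · 0 = 0, 1/3 · 0.039683 = 0.013228; summing to 0.027958.
Hence P(bowl C | data) = (0.013228) / (0.027958) = 0.47312.

0.473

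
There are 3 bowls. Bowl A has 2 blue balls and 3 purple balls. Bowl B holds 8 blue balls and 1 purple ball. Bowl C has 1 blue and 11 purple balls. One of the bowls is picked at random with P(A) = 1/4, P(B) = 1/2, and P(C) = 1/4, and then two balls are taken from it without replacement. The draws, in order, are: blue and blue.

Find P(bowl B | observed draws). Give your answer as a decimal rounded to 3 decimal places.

Compute the likelihood of the observed sequence for each case: P(data | bowl A) = (2/5)(1/4) = 1/10; P(data | bowl B) = (8/9)(7/8) = 7/9; P(data | bowl C) = (1/12)(0/11) = 0.
Multiplying each by its prior: 1/4 · 1/10 = 1/40, 1/2 · 7/9 = 7/18, 1/4 · 0 = 0; these sum to 149/360.
Therefore the posterior P(bowl B | data) = (7/18) / (149/360) = 140/149.

0.940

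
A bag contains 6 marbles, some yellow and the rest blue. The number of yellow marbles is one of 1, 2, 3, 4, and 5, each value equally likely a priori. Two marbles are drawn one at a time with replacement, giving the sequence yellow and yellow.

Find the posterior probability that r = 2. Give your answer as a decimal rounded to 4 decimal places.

0.0727

For each hypothesis, P(data | H) works out to: P(data | r = 1) = (1/6)(1/6) = 1/36; P(data | r = 2) = (2/6)(2/6) = 1/9; P(data | r = 3) = (3/6)(3/6) = 1/4; P(data | r = 4) = (4/6)(4/6) = 4/9; P(data | r = 5) = (5/6)(5/6) = 25/36.
Multiplying each by its prior: 1/5 · 1/36 = 1/180, 1/5 · 1/9 = 1/45, 1/5 · 1/4 = 1/20, 1/5 · 4/9 = 4/45, 1/5 · 25/36 = 5/36; summing to 11/36.
By Bayes' rule, P(r = 2 | data) = (1/45) / (11/36) = 4/55.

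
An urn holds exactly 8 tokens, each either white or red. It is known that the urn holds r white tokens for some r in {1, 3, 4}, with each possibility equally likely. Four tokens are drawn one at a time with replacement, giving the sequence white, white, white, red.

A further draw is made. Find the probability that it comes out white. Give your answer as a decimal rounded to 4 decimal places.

0.4510

The likelihood of the observed sequence under each hypothesis: P(data | r = 1) = (1/8)(1/8)(1/8)(7/8) = 0.001709; P(data | r = 3) = (3/8)(3/8)(3/8)(5/8) = 0.032959; P(data | r = 4) = (4/8)(4/8)(4/8)(4/8) = 0.0625.
Multiplying each by its prior: 1/3 · 0.001709 = 0.00056966, 1/3 · 0.032959 = 0.010986, 1/3 · 0.0625 = 0.020833; with total 0.032389.
Dividing through by the total gives posterior P(r = 1 | data) = 0.017588, P(r = 3 | data) = 0.3392, P(r = 4 | data) = 0.64322.
So P(white next | data) = Σ P(white next | H) P(H | data) = (1/8)(0.017588) + (3/8)(0.3392) + (1/2)(0.64322) = 0.45101.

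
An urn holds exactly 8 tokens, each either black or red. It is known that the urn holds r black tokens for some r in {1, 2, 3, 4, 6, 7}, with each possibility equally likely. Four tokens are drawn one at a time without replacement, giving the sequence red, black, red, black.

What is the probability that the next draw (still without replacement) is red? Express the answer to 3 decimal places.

For each hypothesis, P(data | H) works out to: P(data | r = 1) = (7/8)(1/7)(6/6)(0/5) = 0; P(data | r = 2) = (6/8)(2/7)(5/6)(1/5) = 1/28; P(data | r = 3) = (5/8)(3/7)(4/6)(2/5) = 1/14; P(data | r = 4) = (4/8)(4/7)(3/6)(3/5) = 3/35; P(data | r = 6) = (2/8)(6/7)(1/6)(5/5) = 1/28; P(data | r = 7) = (1/8)(7/7)(0/6) = 0.
The prior-weighted likelihoods are 1/6 · 0 = 0, 1/6 · 1/28 = 1/168, 1/6 · 1/14 = 1/84, 1/6 · 3/35 = 1/70, 1/6 · 1/28 = 1/168, 1/6 · 0 = 0; summing to 4/105.
Normalising, the posterior is P(r = 1 | data) = 0, P(r = 2 | data) = 5/32, P(r = 3 | data) = 5/16, P(r = 4 | data) = 3/8, P(r = 6 | data) = 5/32, P(r = 7 | data) = 0.
So P(red next | data) = Σ P(red next | H) P(H | data) = (1)(5/32) + (3/4)(5/16) + (1/2)(3/8) + (0)(5/32) = 37/64.

0.578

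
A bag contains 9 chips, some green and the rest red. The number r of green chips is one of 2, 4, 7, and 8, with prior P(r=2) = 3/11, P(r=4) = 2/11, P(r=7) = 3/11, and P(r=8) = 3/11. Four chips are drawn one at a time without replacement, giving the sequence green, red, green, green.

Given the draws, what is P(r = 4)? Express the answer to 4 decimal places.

For each hypothesis, P(data | H) works out to: P(data | r = 2) = (2/9)(7/8)(1/7)(0/6) = 0; P(data | r = 4) = (4/9)(5/8)(3/7)(2/6) = 5/126; P(data | r = 7) = (7/9)(2/8)(6/7)(5/6) = 5/36; P(data | r = 8) = (8/9)(1/8)(7/7)(6/6) = 1/9.
Multiplying each by its prior: 3/11 · 0 = 0, 2/11 · 5/126 = 5/693, 3/11 · 5/36 = 5/132, 3/11 · 1/9 = 1/33; with total 19/252.
So P(r = 4 | data) = (5/693) / (19/252) = 20/209.

0.0957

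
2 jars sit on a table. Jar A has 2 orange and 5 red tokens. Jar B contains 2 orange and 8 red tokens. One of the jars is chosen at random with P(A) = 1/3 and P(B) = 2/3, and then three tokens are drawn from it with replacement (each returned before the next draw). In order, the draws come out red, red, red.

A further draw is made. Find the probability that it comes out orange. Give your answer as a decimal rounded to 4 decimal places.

0.2225

Compute the likelihood of the observed sequence for each case: P(data | jar A) = (5/7)(5/7)(5/7) = 0.36443; P(data | jar B) = (8/10)(8/10)(8/10) = 0.512.
Multiplying each by its prior: 1/3 · 0.36443 = 0.12148, 2/3 · 0.512 = 0.34133; these sum to 0.46281.
Dividing through by the total gives posterior P(jar A | data) = 0.26248, P(jar B | data) = 0.73752.
The predictive probability is P(orange next | data) = (2/7)(0.26248) + (1/5)(0.73752) = 0.2225.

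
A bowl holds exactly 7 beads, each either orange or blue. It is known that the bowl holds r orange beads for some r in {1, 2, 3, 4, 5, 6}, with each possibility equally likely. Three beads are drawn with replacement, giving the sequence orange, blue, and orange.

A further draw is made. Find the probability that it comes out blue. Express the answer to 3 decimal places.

0.408

Under each hypothesis, the probability of the observed sequence is: P(data | r = 1) = (1/7)(6/7)(1/7) = 0.017493; P(data | r = 2) = (2/7)(5/7)(2/7) = 0.058309; P(data | r = 3) = (3/7)(4/7)(3/7) = 0.10496; P(data | r = 4) = (4/7)(3/7)(4/7) = 0.13994; P(data | r = 5) = (5/7)(2/7)(5/7) = 0.14577; P(data | r = 6) = (6/7)(1/7)(6/7) = 0.10496.
The prior-weighted likelihoods are 1/6 · 0.017493 = 0.0029155, 1/6 · 0.058309 = 0.0097182, 1/6 · 0.10496 = 0.017493, 1/6 · 0.13994 = 0.023324, 1/6 · 0.14577 = 0.024295, 1/6 · 0.10496 = 0.017493; with total 0.095238.
The posterior is then P(r = 1 | data) = 0.030612, P(r = 2 | data) = 0.10204, P(r = 3 | data) = 0.18367, P(r = 4 | data) = 0.2449, P(r = 5 | data) = 0.2551, P(r = 6 | data) = 0.18367.
So P(blue next | data) = Σ P(blue next | H) P(H | data) = (6/7)(0.030612) + (5/7)(0.10204) + (4/7)(0.18367) + (3/7)(0.2449) + (2/7)(0.2551) + (1/7)(0.18367) = 0.40816.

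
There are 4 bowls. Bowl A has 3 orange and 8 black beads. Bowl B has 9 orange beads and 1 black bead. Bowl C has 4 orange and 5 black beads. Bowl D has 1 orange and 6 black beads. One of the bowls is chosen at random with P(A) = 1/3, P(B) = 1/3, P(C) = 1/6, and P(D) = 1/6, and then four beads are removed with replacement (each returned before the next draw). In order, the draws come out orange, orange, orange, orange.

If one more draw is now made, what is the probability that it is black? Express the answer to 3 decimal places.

For each hypothesis, P(data | H) works out to: P(data | bowl A) = (3/11)(3/11)(3/11)(3/11) = 0.0055324; P(data | bowl B) = (9/10)(9/10)(9/10)(9/10) = 0.6561; P(data | bowl C) = (4/9)(4/9)(4/9)(4/9) = 0.039018; P(data | bowl D) = (1/7)(1/7)(1/7)(1/7) = 0.00041649.
The prior-weighted likelihoods are 1/3 · 0.0055324 = 0.0018441, 1/3 · 0.6561 = 0.2187, 1/6 · 0.039018 = 0.0065031, 1/6 · 0.00041649 = 6.9416e-05; with total 0.22712.
The posterior is then P(bowl A | data) = 0.0081198, P(bowl B | data) = 0.96294, P(bowl C | data) = 0.028633, P(bowl D | data) = 0.00030564.
The predictive probability is P(black next | data) = (8/11)(0.0081198) + (1/10)(0.96294) + (5/9)(0.028633) + (6/7)(0.00030564) = 0.11837.

0.118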